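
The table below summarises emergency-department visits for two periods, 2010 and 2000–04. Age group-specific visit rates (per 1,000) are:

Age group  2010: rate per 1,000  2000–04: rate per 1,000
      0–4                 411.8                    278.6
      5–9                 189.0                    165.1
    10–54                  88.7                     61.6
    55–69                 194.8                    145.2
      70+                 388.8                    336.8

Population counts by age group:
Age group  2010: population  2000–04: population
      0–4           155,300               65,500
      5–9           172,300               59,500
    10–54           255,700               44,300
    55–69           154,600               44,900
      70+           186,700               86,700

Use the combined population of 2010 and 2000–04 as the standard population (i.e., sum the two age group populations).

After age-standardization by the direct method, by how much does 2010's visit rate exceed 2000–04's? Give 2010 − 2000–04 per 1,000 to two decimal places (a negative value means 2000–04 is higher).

54.83

Combined standard total = 1,225,500; weights = 0.1802, 0.1891, 0.2448, 0.1628, 0.2231.
2010: 0.1802×411.8 + 0.1891×189.0 + 0.2448×88.7 + 0.1628×194.8 + 0.2231×388.8 = 250.1070 per 1,000.
2000–04: 0.1802×278.6 + 0.1891×165.1 + 0.2448×61.6 + 0.1628×145.2 + 0.2231×336.8 = 195.2783 per 1,000.
Difference = 250.1070 − 195.2783 = 54.8287.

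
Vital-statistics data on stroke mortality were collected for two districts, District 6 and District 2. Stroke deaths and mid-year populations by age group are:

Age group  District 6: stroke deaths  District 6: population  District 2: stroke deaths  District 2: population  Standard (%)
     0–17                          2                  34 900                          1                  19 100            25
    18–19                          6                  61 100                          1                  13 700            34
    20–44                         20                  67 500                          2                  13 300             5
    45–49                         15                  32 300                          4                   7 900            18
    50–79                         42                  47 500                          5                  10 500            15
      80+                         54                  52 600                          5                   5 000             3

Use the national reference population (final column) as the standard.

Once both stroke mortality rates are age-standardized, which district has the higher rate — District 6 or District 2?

Age-specific rates per 100 000 for District 6: 5.73, 9.82, 29.63, 46.44, 88.42, 102.66.
For District 2: 5.24, 7.30, 15.04, 50.63, 47.62, 100.00.
Standard weights: 0.25, 0.34, 0.05, 0.18, 0.15, 0.03.
District 6: 0.2500×5.73 + 0.3400×9.82 + 0.0500×29.63 + 0.1800×46.44 + 0.1500×88.42 + 0.0300×102.66 = 30.9551 per 100 000.
District 2: 0.2500×5.24 + 0.3400×7.30 + 0.0500×15.04 + 0.1800×50.63 + 0.1500×47.62 + 0.0300×100.00 = 23.7993 per 100 000.

District 6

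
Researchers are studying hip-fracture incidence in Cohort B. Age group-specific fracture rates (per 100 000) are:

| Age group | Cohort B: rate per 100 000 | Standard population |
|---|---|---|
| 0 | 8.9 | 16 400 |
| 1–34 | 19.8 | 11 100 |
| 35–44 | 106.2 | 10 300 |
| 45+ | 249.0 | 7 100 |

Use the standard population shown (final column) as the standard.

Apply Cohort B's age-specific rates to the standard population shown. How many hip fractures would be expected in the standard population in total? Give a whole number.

32

Expected hip fractures = Σ (standard pop × age-specific rate ÷ 100 000)
= 16 400×8.9/100 000 + 11 100×19.8/100 000 + 10 300×106.2/100 000 + 7 100×249.0/100 000
= 1.46 + 2.20 + 10.94 + 17.68 = 32.27.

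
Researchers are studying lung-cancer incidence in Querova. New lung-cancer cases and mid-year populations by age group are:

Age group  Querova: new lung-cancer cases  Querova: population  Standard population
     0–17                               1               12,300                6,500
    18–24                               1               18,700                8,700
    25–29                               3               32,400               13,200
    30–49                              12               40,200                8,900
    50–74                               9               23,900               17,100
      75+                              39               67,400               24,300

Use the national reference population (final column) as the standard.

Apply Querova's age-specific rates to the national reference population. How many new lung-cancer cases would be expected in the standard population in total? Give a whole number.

Age-specific rates per 100,000 for Querova: 8.13, 5.35, 9.26, 29.85, 37.66, 57.86.
Expected new lung-cancer cases = Σ (standard pop × age-specific rate ÷ 100,000)
= 6,500×8.13/100,000 + 8,700×5.35/100,000 + 13,200×9.26/100,000 + 8,900×29.85/100,000 + 17,100×37.66/100,000 + 24,300×57.86/100,000
= 0.53 + 0.47 + 1.22 + 2.66 + 6.44 + 14.06 = 25.37.

25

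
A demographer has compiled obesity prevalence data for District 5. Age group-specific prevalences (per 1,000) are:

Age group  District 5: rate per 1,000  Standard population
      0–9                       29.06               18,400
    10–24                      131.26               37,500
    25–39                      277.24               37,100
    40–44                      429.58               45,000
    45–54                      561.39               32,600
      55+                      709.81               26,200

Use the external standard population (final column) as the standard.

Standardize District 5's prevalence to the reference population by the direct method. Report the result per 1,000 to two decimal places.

Standard total = 196,800; weights = 0.0935, 0.1905, 0.1885, 0.2287, 0.1657, 0.1331.
Standardized rate: 0.0935×29.06 + 0.1905×131.26 + 0.1885×277.24 + 0.2287×429.58 + 0.1657×561.39 + 0.1331×709.81 = 365.7114 per 1,000.

365.71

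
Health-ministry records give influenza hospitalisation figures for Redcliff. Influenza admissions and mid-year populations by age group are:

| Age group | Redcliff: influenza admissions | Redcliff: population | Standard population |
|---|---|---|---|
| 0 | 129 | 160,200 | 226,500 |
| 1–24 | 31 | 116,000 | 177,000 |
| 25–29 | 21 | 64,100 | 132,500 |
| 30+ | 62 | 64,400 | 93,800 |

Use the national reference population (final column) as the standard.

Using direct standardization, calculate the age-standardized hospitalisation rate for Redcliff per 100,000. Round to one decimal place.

Age-specific rates per 100,000 for Redcliff: 80.52, 26.72, 32.76, 96.27.
Standard total = 629,800; weights = 0.3596, 0.2810, 0.2104, 0.1489.
Standardized rate: 0.3596×80.52 + 0.2810×26.72 + 0.2104×32.76 + 0.1489×96.27 = 57.7012 per 100,000.

57.7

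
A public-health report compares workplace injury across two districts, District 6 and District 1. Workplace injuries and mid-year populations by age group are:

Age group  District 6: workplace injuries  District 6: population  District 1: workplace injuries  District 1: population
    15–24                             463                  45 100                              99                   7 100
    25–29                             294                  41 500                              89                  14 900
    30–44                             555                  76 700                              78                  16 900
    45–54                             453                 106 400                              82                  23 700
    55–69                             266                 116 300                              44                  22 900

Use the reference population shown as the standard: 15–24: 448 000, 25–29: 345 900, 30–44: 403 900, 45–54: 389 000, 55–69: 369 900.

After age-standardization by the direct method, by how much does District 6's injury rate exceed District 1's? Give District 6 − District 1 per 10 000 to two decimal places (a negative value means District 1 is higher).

1.23

Age-specific rates per 10 000 for District 6: 102.66, 70.84, 72.36, 42.58, 22.87.
For District 1: 139.44, 59.73, 46.15, 34.60, 19.21.
Standard total = 1 956 700; weights = 0.2290, 0.1768, 0.2064, 0.1988, 0.1890.
District 6: 0.2290×102.66 + 0.1768×70.84 + 0.2064×72.36 + 0.1988×42.58 + 0.1890×22.87 = 63.7527 per 10 000.
District 1: 0.2290×139.44 + 0.1768×59.73 + 0.2064×46.15 + 0.1988×34.60 + 0.1890×19.21 = 62.5219 per 10 000.
Difference = 63.7527 − 62.5219 = 1.2308.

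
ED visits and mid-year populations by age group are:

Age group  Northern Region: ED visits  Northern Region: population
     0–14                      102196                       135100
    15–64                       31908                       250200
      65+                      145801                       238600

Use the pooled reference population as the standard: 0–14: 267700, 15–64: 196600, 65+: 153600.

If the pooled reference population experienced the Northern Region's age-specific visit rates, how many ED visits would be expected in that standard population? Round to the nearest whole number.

Age-specific rates per 1000 for the Northern Region: 756.447, 127.530, 611.069.
Expected ED visits = Σ (standard pop × age-specific rate ÷ 1000)
= 267700×756.447/1000 + 196600×127.530/1000 + 153600×611.069/1000
= 202500.88 + 25072.39 + 93860.16 = 321433.43.

321433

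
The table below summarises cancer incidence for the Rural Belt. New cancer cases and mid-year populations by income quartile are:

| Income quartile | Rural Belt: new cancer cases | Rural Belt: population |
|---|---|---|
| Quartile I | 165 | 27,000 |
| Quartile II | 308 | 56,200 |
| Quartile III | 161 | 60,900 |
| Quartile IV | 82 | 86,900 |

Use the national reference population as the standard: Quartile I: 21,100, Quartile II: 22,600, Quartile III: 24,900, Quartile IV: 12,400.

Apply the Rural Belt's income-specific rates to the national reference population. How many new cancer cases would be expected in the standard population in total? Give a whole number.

Income-specific rates per 100,000 for the Rural Belt: 611.11, 548.04, 264.37, 94.36.
Expected new cancer cases = Σ (standard pop × income-specific rate ÷ 100,000)
= 21,100×611.11/100,000 + 22,600×548.04/100,000 + 24,900×264.37/100,000 + 12,400×94.36/100,000
= 128.94 + 123.86 + 65.83 + 11.70 = 330.33.

330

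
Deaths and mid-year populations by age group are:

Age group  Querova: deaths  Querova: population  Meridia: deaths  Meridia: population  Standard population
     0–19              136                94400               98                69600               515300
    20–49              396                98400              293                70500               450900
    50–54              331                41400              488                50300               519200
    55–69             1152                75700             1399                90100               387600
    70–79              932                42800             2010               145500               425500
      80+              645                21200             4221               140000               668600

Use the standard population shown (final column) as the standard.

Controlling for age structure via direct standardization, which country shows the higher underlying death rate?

Age-specific rates per 100000 for Querova: 144.07, 402.44, 799.52, 1521.80, 2177.57, 3042.45.
For Meridia: 140.80, 415.60, 970.18, 1552.72, 1381.44, 3015.00.
Standard total = 2967100; weights = 0.1737, 0.1520, 0.1750, 0.1306, 0.1434, 0.2253.
Querova: 0.1737×144.07 + 0.1520×402.44 + 0.1750×799.52 + 0.1306×1521.80 + 0.1434×2177.57 + 0.2253×3042.45 = 1422.7345 per 100000.
Meridia: 0.1737×140.80 + 0.1520×415.60 + 0.1750×970.18 + 0.1306×1552.72 + 0.1434×1381.44 + 0.2253×3015.00 = 1337.7156 per 100000.
The crude rates (960.68 vs 1503.36) would put Meridia higher, but that reflects its age composition; once standardized to a common age structure, Querova has the higher underlying rate.

Querova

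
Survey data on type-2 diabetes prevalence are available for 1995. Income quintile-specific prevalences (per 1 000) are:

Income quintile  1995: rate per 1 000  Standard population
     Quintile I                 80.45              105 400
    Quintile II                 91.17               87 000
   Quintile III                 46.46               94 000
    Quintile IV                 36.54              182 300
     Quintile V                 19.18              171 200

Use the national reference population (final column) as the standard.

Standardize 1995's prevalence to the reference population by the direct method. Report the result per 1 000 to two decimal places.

48.01

Standard total = 639 900; weights = 0.1647, 0.1360, 0.1469, 0.2849, 0.2675.
Standardized rate: 0.1647×80.45 + 0.1360×91.17 + 0.1469×46.46 + 0.2849×36.54 + 0.2675×19.18 = 48.0127 per 1 000.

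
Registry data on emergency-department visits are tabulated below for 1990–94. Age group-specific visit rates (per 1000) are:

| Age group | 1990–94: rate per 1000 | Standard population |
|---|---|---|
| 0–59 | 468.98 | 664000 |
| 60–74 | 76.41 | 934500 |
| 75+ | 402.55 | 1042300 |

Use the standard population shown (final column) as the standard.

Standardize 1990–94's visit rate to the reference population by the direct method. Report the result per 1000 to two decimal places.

303.84

Standard total = 2640800; weights = 0.2514, 0.3539, 0.3947.
Standardized rate: 0.2514×468.98 + 0.3539×76.41 + 0.3947×402.55 = 303.8419 per 1000.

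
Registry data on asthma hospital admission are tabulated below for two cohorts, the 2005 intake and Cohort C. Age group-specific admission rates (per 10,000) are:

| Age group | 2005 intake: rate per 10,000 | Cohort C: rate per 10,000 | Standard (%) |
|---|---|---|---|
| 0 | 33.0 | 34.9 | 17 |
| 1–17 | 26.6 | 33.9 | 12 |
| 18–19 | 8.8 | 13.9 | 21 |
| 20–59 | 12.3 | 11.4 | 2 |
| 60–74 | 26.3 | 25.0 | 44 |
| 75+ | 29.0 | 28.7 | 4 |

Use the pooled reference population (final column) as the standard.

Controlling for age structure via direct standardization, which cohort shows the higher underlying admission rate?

Standard weights: 0.17, 0.12, 0.21, 0.02, 0.44, 0.04.
The 2005 intake: 0.1700×33.0 + 0.1200×26.6 + 0.2100×8.8 + 0.0200×12.3 + 0.4400×26.3 + 0.0400×29.0 = 23.6280 per 10,000.
Cohort C: 0.1700×34.9 + 0.1200×33.9 + 0.2100×13.9 + 0.0200×11.4 + 0.4400×25.0 + 0.0400×28.7 = 25.2960 per 10,000.

Cohort C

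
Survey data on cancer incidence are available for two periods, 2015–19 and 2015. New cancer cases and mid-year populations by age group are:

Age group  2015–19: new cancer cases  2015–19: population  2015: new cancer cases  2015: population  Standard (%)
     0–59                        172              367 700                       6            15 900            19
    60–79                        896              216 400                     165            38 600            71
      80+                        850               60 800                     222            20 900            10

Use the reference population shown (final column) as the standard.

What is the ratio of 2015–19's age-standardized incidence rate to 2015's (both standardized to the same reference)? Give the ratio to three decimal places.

1.062

Age-specific rates per 100 000 for 2015–19: 46.78, 414.05, 1398.03.
For 2015: 37.74, 427.46, 1062.20.
Standard weights: 0.19, 0.71, 0.10.
2015–19: 0.1900×46.78 + 0.7100×414.05 + 0.1000×1398.03 = 442.6644 per 100 000.
2015: 0.1900×37.74 + 0.7100×427.46 + 0.1000×1062.20 = 416.8873 per 100 000.
Ratio = 442.6644 ÷ 416.8873 = 1.06183.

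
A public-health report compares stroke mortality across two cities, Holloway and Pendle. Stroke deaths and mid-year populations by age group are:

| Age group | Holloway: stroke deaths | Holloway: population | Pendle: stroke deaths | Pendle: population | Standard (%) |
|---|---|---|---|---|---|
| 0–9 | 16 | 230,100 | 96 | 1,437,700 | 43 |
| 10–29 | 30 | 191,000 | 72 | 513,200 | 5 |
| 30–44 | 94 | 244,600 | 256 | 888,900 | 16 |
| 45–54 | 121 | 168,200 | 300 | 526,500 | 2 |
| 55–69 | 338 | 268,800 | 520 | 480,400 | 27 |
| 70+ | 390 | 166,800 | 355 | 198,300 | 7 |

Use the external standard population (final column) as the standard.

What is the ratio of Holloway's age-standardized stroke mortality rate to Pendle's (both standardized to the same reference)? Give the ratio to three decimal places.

Age-specific rates per 100,000 for Holloway: 6.95, 15.71, 38.43, 71.94, 125.74, 233.81.
For Pendle: 6.68, 14.03, 28.80, 56.98, 108.24, 179.02.
Standard weights: 0.43, 0.05, 0.16, 0.02, 0.27, 0.07.
Holloway: 0.4300×6.95 + 0.0500×15.71 + 0.1600×38.43 + 0.0200×71.94 + 0.2700×125.74 + 0.0700×233.81 = 61.6807 per 100,000.
Pendle: 0.4300×6.68 + 0.0500×14.03 + 0.1600×28.80 + 0.0200×56.98 + 0.2700×108.24 + 0.0700×179.02 = 51.0774 per 100,000.
Ratio = 61.6807 ÷ 51.0774 = 1.20759.

1.208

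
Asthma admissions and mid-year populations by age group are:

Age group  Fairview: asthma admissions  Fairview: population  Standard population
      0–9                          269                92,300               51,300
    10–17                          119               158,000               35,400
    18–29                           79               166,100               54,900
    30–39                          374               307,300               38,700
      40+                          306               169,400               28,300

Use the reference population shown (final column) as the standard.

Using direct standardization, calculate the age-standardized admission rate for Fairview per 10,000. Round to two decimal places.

14.41

Age-specific rates per 10,000 for Fairview: 29.14, 7.53, 4.76, 12.17, 18.06.
Standard total = 208,600; weights = 0.2459, 0.1697, 0.2632, 0.1855, 0.1357.
Standardized rate: 0.2459×29.14 + 0.1697×7.53 + 0.2632×4.76 + 0.1855×12.17 + 0.1357×18.06 = 14.4057 per 10,000.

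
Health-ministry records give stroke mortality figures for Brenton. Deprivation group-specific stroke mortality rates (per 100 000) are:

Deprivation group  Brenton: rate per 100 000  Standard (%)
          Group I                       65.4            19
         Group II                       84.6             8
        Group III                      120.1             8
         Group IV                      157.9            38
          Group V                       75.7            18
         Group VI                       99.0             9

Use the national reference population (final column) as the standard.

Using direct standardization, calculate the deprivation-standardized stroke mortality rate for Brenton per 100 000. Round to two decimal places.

Standard weights: 0.19, 0.08, 0.08, 0.38, 0.18, 0.09.
Standardized rate: 0.1900×65.4 + 0.0800×84.6 + 0.0800×120.1 + 0.3800×157.9 + 0.1800×75.7 + 0.0900×99.0 = 111.3400 per 100 000.

111.34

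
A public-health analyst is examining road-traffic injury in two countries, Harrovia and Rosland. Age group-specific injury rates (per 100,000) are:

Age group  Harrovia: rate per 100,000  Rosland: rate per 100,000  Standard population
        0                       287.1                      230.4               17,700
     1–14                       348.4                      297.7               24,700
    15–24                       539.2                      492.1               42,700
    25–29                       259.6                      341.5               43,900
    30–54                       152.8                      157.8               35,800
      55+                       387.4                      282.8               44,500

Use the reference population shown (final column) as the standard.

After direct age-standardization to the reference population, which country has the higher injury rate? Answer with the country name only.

Standard total = 209,300; weights = 0.0846, 0.1180, 0.2040, 0.2097, 0.1710, 0.2126.
Harrovia: 0.0846×287.1 + 0.1180×348.4 + 0.2040×539.2 + 0.2097×259.6 + 0.1710×152.8 + 0.2126×387.4 = 338.3515 per 100,000.
Rosland: 0.0846×230.4 + 0.1180×297.7 + 0.2040×492.1 + 0.2097×341.5 + 0.1710×157.8 + 0.2126×282.8 = 313.7584 per 100,000.

Harrovia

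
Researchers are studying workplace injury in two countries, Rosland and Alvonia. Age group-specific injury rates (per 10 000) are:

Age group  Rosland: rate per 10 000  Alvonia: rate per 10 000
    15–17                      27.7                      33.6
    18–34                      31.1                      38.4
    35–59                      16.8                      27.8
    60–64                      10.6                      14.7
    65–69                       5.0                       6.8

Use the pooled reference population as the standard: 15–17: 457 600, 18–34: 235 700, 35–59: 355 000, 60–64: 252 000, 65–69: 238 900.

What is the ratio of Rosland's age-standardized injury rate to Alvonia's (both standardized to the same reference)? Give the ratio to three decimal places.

Standard total = 1 539 200; weights = 0.2973, 0.1531, 0.2306, 0.1637, 0.1552.
Rosland: 0.2973×27.7 + 0.1531×31.1 + 0.2306×16.8 + 0.1637×10.6 + 0.1552×5.0 = 19.3838 per 10 000.
Alvonia: 0.2973×33.6 + 0.1531×38.4 + 0.2306×27.8 + 0.1637×14.7 + 0.1552×6.8 = 25.7433 per 10 000.
Ratio = 19.3838 ÷ 25.7433 = 0.75296.

0.753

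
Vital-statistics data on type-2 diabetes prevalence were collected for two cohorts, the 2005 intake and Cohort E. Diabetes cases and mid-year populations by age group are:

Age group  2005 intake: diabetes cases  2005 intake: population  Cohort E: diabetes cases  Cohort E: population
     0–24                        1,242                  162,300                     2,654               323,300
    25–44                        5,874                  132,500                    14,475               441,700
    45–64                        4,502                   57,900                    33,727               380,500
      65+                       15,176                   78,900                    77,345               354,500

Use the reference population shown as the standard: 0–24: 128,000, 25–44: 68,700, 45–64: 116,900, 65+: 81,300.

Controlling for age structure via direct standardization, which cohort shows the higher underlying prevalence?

Age-specific rates per 1,000 for the 2005 intake: 7.652, 44.332, 77.755, 192.345.
For Cohort E: 8.209, 32.771, 88.639, 218.181.
Standard total = 394,900; weights = 0.3241, 0.1740, 0.2960, 0.2059.
The 2005 intake: 0.3241×7.652 + 0.1740×44.332 + 0.2960×77.755 + 0.2059×192.345 = 72.8090 per 1,000.
Cohort E: 0.3241×8.209 + 0.1740×32.771 + 0.2960×88.639 + 0.2059×218.181 = 79.5191 per 1,000.

Cohort E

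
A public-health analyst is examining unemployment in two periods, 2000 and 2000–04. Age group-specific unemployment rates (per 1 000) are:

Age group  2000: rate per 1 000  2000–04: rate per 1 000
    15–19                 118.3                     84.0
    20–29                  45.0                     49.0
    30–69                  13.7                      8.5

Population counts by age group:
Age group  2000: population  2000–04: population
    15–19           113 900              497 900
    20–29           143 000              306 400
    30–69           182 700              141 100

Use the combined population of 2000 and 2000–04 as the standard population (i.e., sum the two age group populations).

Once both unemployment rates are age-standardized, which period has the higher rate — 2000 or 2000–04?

2000

Combined standard total = 1 385 000; weights = 0.4417, 0.3245, 0.2338.
2000: 0.4417×118.3 + 0.3245×45.0 + 0.2338×13.7 = 70.0614 per 1 000.
2000–04: 0.4417×84.0 + 0.3245×49.0 + 0.2338×8.5 = 54.9921 per 1 000.
The crude rates (50.98 vs 61.39) would put 2000–04 higher, but that reflects its age composition; once standardized to a common age structure, 2000 has the higher underlying rate.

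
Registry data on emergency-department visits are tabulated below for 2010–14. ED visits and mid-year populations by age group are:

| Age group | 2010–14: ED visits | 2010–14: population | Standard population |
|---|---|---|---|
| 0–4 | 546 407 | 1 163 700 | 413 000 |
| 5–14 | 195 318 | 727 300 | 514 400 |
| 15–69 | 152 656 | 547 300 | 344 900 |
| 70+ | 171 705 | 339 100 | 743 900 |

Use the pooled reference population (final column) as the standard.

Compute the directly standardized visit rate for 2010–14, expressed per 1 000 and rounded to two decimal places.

399.24

Age-specific rates per 1 000 for 2010–14: 469.543, 268.552, 278.926, 506.355.
Standard total = 2 016 200; weights = 0.2048, 0.2551, 0.1711, 0.3690.
Standardized rate: 0.2048×469.543 + 0.2551×268.552 + 0.1711×278.926 + 0.3690×506.355 = 399.2379 per 1 000.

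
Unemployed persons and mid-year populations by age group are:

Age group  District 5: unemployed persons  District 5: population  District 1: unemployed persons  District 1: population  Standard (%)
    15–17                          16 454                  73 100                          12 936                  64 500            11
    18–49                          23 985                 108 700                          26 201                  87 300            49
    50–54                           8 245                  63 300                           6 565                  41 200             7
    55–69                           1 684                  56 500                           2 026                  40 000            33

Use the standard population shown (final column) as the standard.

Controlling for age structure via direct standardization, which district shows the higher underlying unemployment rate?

Age-specific rates per 1 000 for District 5: 225.089, 220.653, 130.253, 29.805.
For District 1: 200.558, 300.126, 159.345, 50.650.
Standard weights: 0.11, 0.49, 0.07, 0.33.
District 5: 0.1100×225.089 + 0.4900×220.653 + 0.0700×130.253 + 0.3300×29.805 = 151.8333 per 1 000.
District 1: 0.1100×200.558 + 0.4900×300.126 + 0.0700×159.345 + 0.3300×50.650 = 196.9918 per 1 000.

District 1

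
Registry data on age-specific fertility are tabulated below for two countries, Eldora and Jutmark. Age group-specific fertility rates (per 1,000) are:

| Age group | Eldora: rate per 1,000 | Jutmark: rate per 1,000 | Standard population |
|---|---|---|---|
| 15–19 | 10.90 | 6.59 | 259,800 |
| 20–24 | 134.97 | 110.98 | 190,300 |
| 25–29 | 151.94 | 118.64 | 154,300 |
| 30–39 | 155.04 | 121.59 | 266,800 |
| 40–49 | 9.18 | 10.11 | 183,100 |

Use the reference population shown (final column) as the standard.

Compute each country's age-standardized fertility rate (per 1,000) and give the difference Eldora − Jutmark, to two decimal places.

18.57

Standard total = 1,054,300; weights = 0.2464, 0.1805, 0.1464, 0.2531, 0.1737.
Eldora: 0.2464×10.90 + 0.1805×134.97 + 0.1464×151.94 + 0.2531×155.04 + 0.1737×9.18 = 90.1133 per 1,000.
Jutmark: 0.2464×6.59 + 0.1805×110.98 + 0.1464×118.64 + 0.2531×121.59 + 0.1737×10.11 = 71.5442 per 1,000.
Difference = 90.1133 − 71.5442 = 18.5691.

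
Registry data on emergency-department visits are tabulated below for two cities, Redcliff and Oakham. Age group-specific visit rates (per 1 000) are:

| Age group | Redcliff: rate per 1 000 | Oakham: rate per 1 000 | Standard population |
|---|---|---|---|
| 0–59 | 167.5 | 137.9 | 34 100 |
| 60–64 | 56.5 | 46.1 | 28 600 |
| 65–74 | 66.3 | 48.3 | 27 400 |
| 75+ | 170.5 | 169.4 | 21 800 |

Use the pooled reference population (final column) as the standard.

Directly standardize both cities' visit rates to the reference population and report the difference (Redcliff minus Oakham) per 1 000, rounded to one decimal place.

16.3

Standard total = 111 900; weights = 0.3047, 0.2556, 0.2449, 0.1948.
Redcliff: 0.3047×167.5 + 0.2556×56.5 + 0.2449×66.3 + 0.1948×170.5 = 114.9345 per 1 000.
Oakham: 0.3047×137.9 + 0.2556×46.1 + 0.2449×48.3 + 0.1948×169.4 = 98.6344 per 1 000.
Difference = 114.9345 − 98.6344 = 16.3001.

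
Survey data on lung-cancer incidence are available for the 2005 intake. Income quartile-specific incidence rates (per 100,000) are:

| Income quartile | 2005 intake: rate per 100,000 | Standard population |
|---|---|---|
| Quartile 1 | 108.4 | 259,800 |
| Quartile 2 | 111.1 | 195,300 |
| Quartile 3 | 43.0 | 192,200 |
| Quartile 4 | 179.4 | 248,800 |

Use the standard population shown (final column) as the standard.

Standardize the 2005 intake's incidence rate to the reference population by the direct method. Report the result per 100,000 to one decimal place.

114.7

Standard total = 896,100; weights = 0.2899, 0.2179, 0.2145, 0.2776.
Standardized rate: 0.2899×108.4 + 0.2179×111.1 + 0.2145×43.0 + 0.2776×179.4 = 114.6741 per 100,000.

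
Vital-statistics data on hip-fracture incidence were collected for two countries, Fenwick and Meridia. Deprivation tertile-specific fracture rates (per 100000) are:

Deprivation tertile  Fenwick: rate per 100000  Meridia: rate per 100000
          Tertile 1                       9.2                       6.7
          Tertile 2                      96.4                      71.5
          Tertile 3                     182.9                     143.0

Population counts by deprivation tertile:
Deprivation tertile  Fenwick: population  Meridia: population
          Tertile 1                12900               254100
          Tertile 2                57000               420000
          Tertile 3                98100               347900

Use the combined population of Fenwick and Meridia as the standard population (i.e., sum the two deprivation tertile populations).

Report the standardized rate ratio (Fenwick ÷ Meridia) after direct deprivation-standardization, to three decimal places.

1.304

Combined standard total = 1190000; weights = 0.2244, 0.4008, 0.3748.
Fenwick: 0.2244×9.2 + 0.4008×96.4 + 0.3748×182.9 = 109.2543 per 100000.
Meridia: 0.2244×6.7 + 0.4008×71.5 + 0.3748×143.0 = 83.7583 per 100000.
Ratio = 109.2543 ÷ 83.7583 = 1.30440.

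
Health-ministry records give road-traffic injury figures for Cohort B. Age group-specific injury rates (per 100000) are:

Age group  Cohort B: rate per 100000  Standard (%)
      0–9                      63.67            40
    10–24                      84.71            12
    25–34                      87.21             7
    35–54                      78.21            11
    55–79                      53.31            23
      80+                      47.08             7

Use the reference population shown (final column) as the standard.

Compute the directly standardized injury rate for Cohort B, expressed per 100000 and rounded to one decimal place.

65.9

Standard weights: 0.40, 0.12, 0.07, 0.11, 0.23, 0.07.
Standardized rate: 0.4000×63.67 + 0.1200×84.71 + 0.0700×87.21 + 0.1100×78.21 + 0.2300×53.31 + 0.0700×47.08 = 65.8979 per 100000.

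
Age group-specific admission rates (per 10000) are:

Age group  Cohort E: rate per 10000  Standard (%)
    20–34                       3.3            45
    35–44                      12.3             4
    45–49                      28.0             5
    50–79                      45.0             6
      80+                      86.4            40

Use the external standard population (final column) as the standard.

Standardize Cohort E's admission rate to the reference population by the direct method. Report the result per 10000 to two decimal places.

Standard weights: 0.45, 0.04, 0.05, 0.06, 0.40.
Standardized rate: 0.4500×3.3 + 0.0400×12.3 + 0.0500×28.0 + 0.0600×45.0 + 0.4000×86.4 = 40.6370 per 10000.

40.64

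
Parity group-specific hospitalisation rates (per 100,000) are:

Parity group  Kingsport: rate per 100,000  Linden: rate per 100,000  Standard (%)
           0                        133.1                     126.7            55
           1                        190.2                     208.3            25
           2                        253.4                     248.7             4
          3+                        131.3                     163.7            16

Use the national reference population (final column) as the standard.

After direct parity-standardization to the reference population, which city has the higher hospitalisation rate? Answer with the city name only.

Linden

Standard weights: 0.55, 0.25, 0.04, 0.16.
Kingsport: 0.5500×133.1 + 0.2500×190.2 + 0.0400×253.4 + 0.1600×131.3 = 151.8990 per 100,000.
Linden: 0.5500×126.7 + 0.2500×208.3 + 0.0400×248.7 + 0.1600×163.7 = 157.9000 per 100,000.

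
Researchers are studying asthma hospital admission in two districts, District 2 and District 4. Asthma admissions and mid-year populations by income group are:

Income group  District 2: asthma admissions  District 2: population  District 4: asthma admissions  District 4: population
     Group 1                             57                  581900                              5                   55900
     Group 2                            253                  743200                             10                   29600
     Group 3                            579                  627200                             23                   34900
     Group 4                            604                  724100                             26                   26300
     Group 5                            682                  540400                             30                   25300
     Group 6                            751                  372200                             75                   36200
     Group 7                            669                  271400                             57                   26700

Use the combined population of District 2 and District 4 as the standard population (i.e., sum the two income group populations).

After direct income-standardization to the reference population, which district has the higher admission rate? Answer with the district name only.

District 2

Income-specific rates per 10000 for District 2: 0.98, 3.40, 9.23, 8.34, 12.62, 20.18, 24.65.
For District 4: 0.89, 3.38, 6.59, 9.89, 11.86, 20.72, 21.35.
Combined standard total = 4095300; weights = 0.1557, 0.1887, 0.1617, 0.1832, 0.1381, 0.0997, 0.0728.
District 2: 0.1557×0.98 + 0.1887×3.40 + 0.1617×9.23 + 0.1832×8.34 + 0.1381×12.62 + 0.0997×20.18 + 0.0728×24.65 = 9.3656 per 10000.
District 4: 0.1557×0.89 + 0.1887×3.38 + 0.1617×6.59 + 0.1832×9.89 + 0.1381×11.86 + 0.0997×20.72 + 0.0728×21.35 = 8.9117 per 10000.
The crude rates (9.31 vs 9.62) would put District 4 higher, but that reflects its income composition; once standardized to a common income structure, District 2 has the higher underlying rate.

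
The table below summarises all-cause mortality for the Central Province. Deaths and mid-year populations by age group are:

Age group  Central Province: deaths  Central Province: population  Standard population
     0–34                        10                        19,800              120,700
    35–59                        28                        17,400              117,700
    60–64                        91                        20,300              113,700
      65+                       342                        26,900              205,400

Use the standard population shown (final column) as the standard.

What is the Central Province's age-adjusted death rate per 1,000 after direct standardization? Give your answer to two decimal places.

Age-specific rates per 1,000 for the Central Province: 0.505, 1.609, 4.483, 12.714.
Standard total = 557,500; weights = 0.2165, 0.2111, 0.2039, 0.3684.
Standardized rate: 0.2165×0.505 + 0.2111×1.609 + 0.2039×4.483 + 0.3684×12.714 = 6.0475 per 1,000.

6.05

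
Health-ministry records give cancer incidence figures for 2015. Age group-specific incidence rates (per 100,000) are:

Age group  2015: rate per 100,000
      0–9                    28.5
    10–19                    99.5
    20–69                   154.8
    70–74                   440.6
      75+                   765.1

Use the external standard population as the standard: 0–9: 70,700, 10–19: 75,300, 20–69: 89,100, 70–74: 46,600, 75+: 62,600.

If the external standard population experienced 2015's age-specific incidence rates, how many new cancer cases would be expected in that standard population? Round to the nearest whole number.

917

Expected new cancer cases = Σ (standard pop × age-specific rate ÷ 100,000)
= 70,700×28.5/100,000 + 75,300×99.5/100,000 + 89,100×154.8/100,000 + 46,600×440.6/100,000 + 62,600×765.1/100,000
= 20.15 + 74.92 + 137.93 + 205.32 + 478.95 = 917.27.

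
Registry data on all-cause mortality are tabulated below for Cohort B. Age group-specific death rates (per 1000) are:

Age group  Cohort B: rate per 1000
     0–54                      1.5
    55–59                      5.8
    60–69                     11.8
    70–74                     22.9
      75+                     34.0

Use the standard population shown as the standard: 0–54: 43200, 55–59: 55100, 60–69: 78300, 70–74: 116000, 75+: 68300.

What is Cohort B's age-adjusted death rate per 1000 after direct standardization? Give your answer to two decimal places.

17.42

Standard total = 360900; weights = 0.1197, 0.1527, 0.2170, 0.3214, 0.1892.
Standardized rate: 0.1197×1.5 + 0.1527×5.8 + 0.2170×11.8 + 0.3214×22.9 + 0.1892×34.0 = 17.4201 per 1000.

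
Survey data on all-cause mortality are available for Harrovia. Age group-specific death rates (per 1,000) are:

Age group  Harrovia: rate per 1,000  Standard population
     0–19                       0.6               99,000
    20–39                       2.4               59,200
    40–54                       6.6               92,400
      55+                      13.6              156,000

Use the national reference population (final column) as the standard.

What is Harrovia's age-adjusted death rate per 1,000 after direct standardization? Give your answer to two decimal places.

Standard total = 406,600; weights = 0.2435, 0.1456, 0.2273, 0.3837.
Standardized rate: 0.2435×0.6 + 0.1456×2.4 + 0.2273×6.6 + 0.3837×13.6 = 7.2133 per 1,000.

7.21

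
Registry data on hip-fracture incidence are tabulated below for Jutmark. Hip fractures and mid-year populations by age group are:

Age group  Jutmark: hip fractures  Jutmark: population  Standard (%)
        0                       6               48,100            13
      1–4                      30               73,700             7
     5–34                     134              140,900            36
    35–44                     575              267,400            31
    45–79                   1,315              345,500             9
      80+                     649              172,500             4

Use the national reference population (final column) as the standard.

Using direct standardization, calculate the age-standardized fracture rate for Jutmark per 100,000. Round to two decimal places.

Age-specific rates per 100,000 for Jutmark: 12.47, 40.71, 95.10, 215.03, 380.61, 376.23.
Standard weights: 0.13, 0.07, 0.36, 0.31, 0.09, 0.04.
Standardized rate: 0.1300×12.47 + 0.0700×40.71 + 0.3600×95.10 + 0.3100×215.03 + 0.0900×380.61 + 0.0400×376.23 = 154.6725 per 100,000.

154.67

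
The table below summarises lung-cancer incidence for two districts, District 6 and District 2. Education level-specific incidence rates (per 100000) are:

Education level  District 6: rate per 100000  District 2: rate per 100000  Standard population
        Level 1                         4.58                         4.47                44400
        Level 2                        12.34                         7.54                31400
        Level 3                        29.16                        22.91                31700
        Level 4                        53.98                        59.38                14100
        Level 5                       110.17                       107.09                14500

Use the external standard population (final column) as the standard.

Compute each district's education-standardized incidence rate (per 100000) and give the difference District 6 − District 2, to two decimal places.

Standard total = 136100; weights = 0.3262, 0.2307, 0.2329, 0.1036, 0.1065.
District 6: 0.3262×4.58 + 0.2307×12.34 + 0.2329×29.16 + 0.1036×53.98 + 0.1065×110.17 = 28.4628 per 100000.
District 2: 0.3262×4.47 + 0.2307×7.54 + 0.2329×22.91 + 0.1036×59.38 + 0.1065×107.09 = 26.0950 per 100000.
Difference = 28.4628 − 26.0950 = 2.3677.

2.37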